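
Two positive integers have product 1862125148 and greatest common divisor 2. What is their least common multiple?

931062574

Since gcd(u,v)·lcm(u,v) = uv, lcm = 1862125148/2 = 931062574.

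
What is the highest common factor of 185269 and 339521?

Euclid: 339521 = 1·185269 + 154252; 185269 = 1·154252 + 31017; 154252 = 4·31017 + 30184; 31017 = 1·30184 + 833; 30184 = 36·833 + 196; 833 = 4·196 + 49; 196 = 4·49 + 0. Last nonzero remainder: 49.

49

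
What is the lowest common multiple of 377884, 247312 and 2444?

84469166288

377884 = 2² · 13³ · 43; 247312 = 2⁴ · 13 · 29 · 41; 2444 = 2² · 13 · 47
lcm takes max exponent of each prime: 2⁴ · 13³ · 29 · 41 · 43 · 47 = 84469166288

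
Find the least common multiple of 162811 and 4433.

65612833

gcd first: 162811 = 36·4433 + 3223; 4433 = 1·3223 + 1210; 3223 = 2·1210 + 803; 1210 = 1·803 + 407; 803 = 1·407 + 396; 407 = 1·396 + 11; 396 = 36·11 + 0 → gcd = 11
lcm = 162811·4433/gcd = 721741163/11 = 65612833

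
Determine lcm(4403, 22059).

gcd first: 22059 = 5·4403 + 44; 4403 = 100·44 + 3; 44 = 14·3 + 2; 3 = 1·2 + 1; 2 = 2·1 + 0 → gcd = 1
lcm = 4403·22059/gcd = 97125777/1 = 97125777

97125777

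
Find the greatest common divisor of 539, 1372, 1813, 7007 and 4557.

539 = 7² · 11; 1372 = 2² · 7³; 1813 = 7² · 37; 7007 = 7² · 11 · 13; 4557 = 3 · 7² · 31
gcd takes min exponent of each prime: 7² = 49

49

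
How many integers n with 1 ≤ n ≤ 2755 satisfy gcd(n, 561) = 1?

1572

Prime factors of 561: 3, 11, 17. Count integers ≤ 2755 divisible by none of them.
By inclusion–exclusion: 2755 − ⌊2755/3⌋ − ⌊2755/11⌋ − ⌊2755/17⌋ + ⌊2755/33⌋ + ⌊2755/51⌋ + ⌊2755/187⌋ − ⌊2755/561⌋ = 1572.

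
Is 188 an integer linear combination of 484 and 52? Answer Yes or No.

gcd(484, 52): 484 = 9·52 + 16; 52 = 3·16 + 4; 16 = 4·4 + 0 → 4
4 divides 188, so a solution exists.

Yes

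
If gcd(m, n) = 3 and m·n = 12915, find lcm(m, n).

4305

Since gcd(m,n)·lcm(m,n) = mn, lcm = 12915/3 = 4305.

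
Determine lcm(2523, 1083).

2523 = 3 · 29²; 1083 = 3 · 19²
max exponents: 3 · 19² · 29² = 910803

910803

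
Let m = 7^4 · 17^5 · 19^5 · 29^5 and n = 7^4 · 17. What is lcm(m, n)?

max exponent per prime: 7^4 · 17^5 · 19^5 · 29^5 = 173138942741879809808407

173138942741879809808407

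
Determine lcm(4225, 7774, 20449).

lcm(4225, 7774) = 4225·7774/gcd = 32845150/169 = 194350
lcm(194350, 20449) = 194350·20449/gcd = 3974263150/169 = 23516350

23516350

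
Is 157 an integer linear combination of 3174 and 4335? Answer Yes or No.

gcd(3174, 4335): 4335 = 1·3174 + 1161; 3174 = 2·1161 + 852; 1161 = 1·852 + 309; 852 = 2·309 + 234; 309 = 1·234 + 75; 234 = 3·75 + 9; 75 = 8·9 + 3; 9 = 3·3 + 0 → 3
3 does not divide 157, so a solution does not exist.

No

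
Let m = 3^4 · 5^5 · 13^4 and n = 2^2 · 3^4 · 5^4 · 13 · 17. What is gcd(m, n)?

min exponent per shared prime: 3^4 · 5^4 · 13 = 658125

658125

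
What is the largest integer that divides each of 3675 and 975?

75

Euclid: 3675 = 3·975 + 750; 975 = 1·750 + 225; 750 = 3·225 + 75; 225 = 3·75 + 0. Last nonzero remainder: 75.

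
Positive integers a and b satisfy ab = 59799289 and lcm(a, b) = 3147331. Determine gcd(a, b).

19

gcd·lcm = product, so gcd = 59799289/3147331 = 19.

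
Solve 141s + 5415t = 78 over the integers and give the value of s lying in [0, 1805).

423

gcd(141, 5415) = 3 (Euclid: 5415 = 38·141 + 57; 141 = 2·57 + 27; 57 = 2·27 + 3; 27 = 9·3 + 0), and 3 | 78.
Extended Euclid: 141·(-192) + 5415·(5) = 3. Scale by 26: s₀ = -4992.
General solution s = s₀ + 1805k; reducing mod 1805 gives s = 423 (and t = -11).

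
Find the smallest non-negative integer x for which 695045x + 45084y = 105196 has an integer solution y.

8

Euclid: 695045 = 15·45084 + 18785; 45084 = 2·18785 + 7514; 18785 = 2·7514 + 3757; 7514 = 2·3757 + 0 → gcd = 3757; 105196 = 3757·28.
Back-substitution yields 695045·(5) + 45084·(-77) = 3757, so one solution is x = 5·28 = 140, y = -77·28 = -2156.
Solutions in x differ by 45084/3757 = 12; the one in [0, 12) is 140 mod 12 = 8.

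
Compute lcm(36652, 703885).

gcd first: 703885 = 19·36652 + 7497; 36652 = 4·7497 + 6664; 7497 = 1·6664 + 833; 6664 = 8·833 + 0 → gcd = 833
lcm = 36652·703885/gcd = 25798793020/833 = 30970940

30970940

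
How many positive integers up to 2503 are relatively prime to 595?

1616

Prime factors of 595: 5, 7, 17. Count integers ≤ 2503 divisible by none of them.
By inclusion–exclusion: 2503 − ⌊2503/5⌋ − ⌊2503/7⌋ − ⌊2503/17⌋ + ⌊2503/35⌋ + ⌊2503/85⌋ + ⌊2503/119⌋ − ⌊2503/595⌋ = 1616.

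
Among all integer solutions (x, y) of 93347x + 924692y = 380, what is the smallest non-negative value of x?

Euclid: 924692 = 9·93347 + 84569; 93347 = 1·84569 + 8778; 84569 = 9·8778 + 5567; 8778 = 1·5567 + 3211; 5567 = 1·3211 + 2356; 3211 = 1·2356 + 855; 2356 = 2·855 + 646; 855 = 1·646 + 209; 646 = 3·209 + 19; 209 = 11·19 + 0 → gcd = 19; 380 = 19·20.
Back-substitution yields 93347·(-4319) + 924692·(436) = 19, so one solution is x = -4319·20 = -86380, y = 436·20 = 8720.
Solutions in x differ by 924692/19 = 48668; the one in [0, 48668) is -86380 mod 48668 = 10956.

10956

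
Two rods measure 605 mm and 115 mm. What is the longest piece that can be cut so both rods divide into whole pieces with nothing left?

5

605 = 5 · 11²
115 = 5 · 23
Common: 5 = 5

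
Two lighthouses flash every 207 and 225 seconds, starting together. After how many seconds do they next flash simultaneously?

5175

207 = 3² · 23; 225 = 3² · 5²
max exponents: 3² · 5² · 23 = 5175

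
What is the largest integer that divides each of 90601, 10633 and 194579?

49

90601 = 7² · 43²; 10633 = 7³ · 31; 194579 = 7² · 11 · 19²
gcd takes min exponent of each prime: 7² = 49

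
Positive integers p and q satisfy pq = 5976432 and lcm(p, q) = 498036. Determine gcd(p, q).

gcd·lcm = product, so gcd = 5976432/498036 = 12.

12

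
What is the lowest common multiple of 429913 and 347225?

462156475

429913 = 11³ · 17 · 19; 347225 = 5² · 17 · 19 · 43
max exponents: 5² · 11³ · 17 · 19 · 43 = 462156475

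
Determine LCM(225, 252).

225 = 3² · 5²; 252 = 2² · 3² · 7
max exponents: 2² · 3² · 5² · 7 = 6300

6300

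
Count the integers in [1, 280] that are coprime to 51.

176

Prime factors of 51: 3, 17. Count integers ≤ 280 divisible by none of them.
By inclusion–exclusion: 280 − ⌊280/3⌋ − ⌊280/17⌋ + ⌊280/51⌋ = 176.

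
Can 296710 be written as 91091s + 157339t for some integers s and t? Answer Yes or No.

gcd(91091, 157339): 157339 = 1·91091 + 66248; 91091 = 1·66248 + 24843; 66248 = 2·24843 + 16562; 24843 = 1·16562 + 8281; 16562 = 2·8281 + 0 → 8281
8281 does not divide 296710, so a solution does not exist.

No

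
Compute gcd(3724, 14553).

Euclid: 14553 = 3·3724 + 3381; 3724 = 1·3381 + 343; 3381 = 9·343 + 294; 343 = 1·294 + 49; 294 = 6·49 + 0. Last nonzero remainder: 49.

49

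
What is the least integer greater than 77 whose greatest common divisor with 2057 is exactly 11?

88

Multiples of 11 above 77: 11·8, 11·9, … . Need the cofactor coprime to 2057/11 = 187.
Checking s = 8, 9, … the first with gcd(s, 187) = 1 is s = 8, giving 88.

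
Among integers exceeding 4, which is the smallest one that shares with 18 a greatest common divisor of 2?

gcd(t, 18) = 2 forces 2 | t; write t = 2s. Then gcd(2s, 2·9) = 2·gcd(s, 9), so need gcd(s, 9) = 1.
2s > 4 gives s ≥ 3. The least s ≥ 3 coprime to 9 is 4, so t = 2·4 = 8.

8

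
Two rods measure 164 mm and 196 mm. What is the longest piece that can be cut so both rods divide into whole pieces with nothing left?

Euclid: 196 = 1·164 + 32; 164 = 5·32 + 4; 32 = 8·4 + 0. Last nonzero remainder: 4.

4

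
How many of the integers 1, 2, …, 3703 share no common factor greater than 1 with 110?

Prime factors of 110: 2, 5, 11. Count integers ≤ 3703 divisible by none of them.
By inclusion–exclusion: 3703 − ⌊3703/2⌋ − ⌊3703/5⌋ − ⌊3703/11⌋ + ⌊3703/10⌋ + ⌊3703/22⌋ + ⌊3703/55⌋ − ⌊3703/110⌋ = 1348.

1348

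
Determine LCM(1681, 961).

1615441

gcd first: 1681 = 1·961 + 720; 961 = 1·720 + 241; 720 = 2·241 + 238; 241 = 1·238 + 3; 238 = 79·3 + 1; 3 = 3·1 + 0 → gcd = 1
lcm = 1681·961/gcd = 1615441/1 = 1615441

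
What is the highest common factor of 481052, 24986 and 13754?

gcd(481052, 24986): 481052 = 19·24986 + 6318; 24986 = 3·6318 + 6032; 6318 = 1·6032 + 286; 6032 = 21·286 + 26; 286 = 11·26 + 0 → 26
gcd(26, 13754): 13754 = 529·26 + 0 → 26

26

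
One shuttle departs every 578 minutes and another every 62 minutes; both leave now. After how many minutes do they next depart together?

gcd first: 578 = 9·62 + 20; 62 = 3·20 + 2; 20 = 10·2 + 0 → gcd = 2
lcm = 578·62/gcd = 35836/2 = 17918

17918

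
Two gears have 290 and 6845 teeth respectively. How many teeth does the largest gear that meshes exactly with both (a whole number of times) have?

290 = 2 · 5 · 29
6845 = 5 · 37²
Common: 5 = 5

5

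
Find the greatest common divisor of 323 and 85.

323 = 17 · 19
85 = 5 · 17
Common: 17 = 17

17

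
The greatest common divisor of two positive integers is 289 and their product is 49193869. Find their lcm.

170221

Since gcd(m,n)·lcm(m,n) = mn, lcm = 49193869/289 = 170221.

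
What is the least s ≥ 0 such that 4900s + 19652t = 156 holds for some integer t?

4901

Euclid: 19652 = 4·4900 + 52; 4900 = 94·52 + 12; 52 = 4·12 + 4; 12 = 3·4 + 0 → gcd = 4; 156 = 4·39.
Back-substitution yields 4900·(-1512) + 19652·(377) = 4, so one solution is s = -1512·39 = -58968, t = 377·39 = 14703.
Solutions in s differ by 19652/4 = 4913; the one in [0, 4913) is -58968 mod 4913 = 4901.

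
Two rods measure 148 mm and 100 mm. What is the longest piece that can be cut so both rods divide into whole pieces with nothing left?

4

148 = 2² · 37
100 = 2² · 5²
Common: 2² = 4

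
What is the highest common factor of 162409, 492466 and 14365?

169

gcd(162409, 492466): 492466 = 3·162409 + 5239; 162409 = 31·5239 + 0 → 5239
gcd(5239, 14365): 14365 = 2·5239 + 3887; 5239 = 1·3887 + 1352; 3887 = 2·1352 + 1183; 1352 = 1·1183 + 169; 1183 = 7·169 + 0 → 169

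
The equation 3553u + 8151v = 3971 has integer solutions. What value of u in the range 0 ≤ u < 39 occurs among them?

8

Reduce mod 8151: 3553u ≡ 3971 (mod 8151). With g = gcd(3553, 8151) = 209 dividing 3971, divide through: 17u ≡ 19 (mod 39).
Since gcd(17, 39) = 1, u ≡ 19·(17)⁻¹ ≡ 8 (mod 39). Smallest non-negative: 8.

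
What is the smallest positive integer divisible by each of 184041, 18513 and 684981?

184041 = 3² · 11² · 13²; 18513 = 3² · 11² · 17; 684981 = 3² · 11² · 17 · 37
lcm takes max exponent of each prime: 3² · 11² · 13² · 17 · 37 = 115761789

115761789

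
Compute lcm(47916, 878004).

gcd first: 878004 = 18·47916 + 15516; 47916 = 3·15516 + 1368; 15516 = 11·1368 + 468; 1368 = 2·468 + 432; 468 = 1·432 + 36; 432 = 12·36 + 0 → gcd = 36
lcm = 47916·878004/gcd = 42070439664/36 = 1168623324

1168623324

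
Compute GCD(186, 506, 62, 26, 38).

2

186 = 2 · 3 · 31; 506 = 2 · 11 · 23; 62 = 2 · 31; 26 = 2 · 13; 38 = 2 · 19
gcd takes min exponent of each prime: 2 = 2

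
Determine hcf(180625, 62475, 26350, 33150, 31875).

425

gcd(180625, 62475): 180625 = 2·62475 + 55675; 62475 = 1·55675 + 6800; 55675 = 8·6800 + 1275; 6800 = 5·1275 + 425; 1275 = 3·425 + 0 → 425
gcd(425, 26350): 26350 = 62·425 + 0 → 425
gcd(425, 33150): 33150 = 78·425 + 0 → 425
gcd(425, 31875): 31875 = 75·425 + 0 → 425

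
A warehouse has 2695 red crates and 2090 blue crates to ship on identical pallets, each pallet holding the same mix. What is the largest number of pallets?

Euclid: 2695 = 1·2090 + 605; 2090 = 3·605 + 275; 605 = 2·275 + 55; 275 = 5·55 + 0. Last nonzero remainder: 55.

55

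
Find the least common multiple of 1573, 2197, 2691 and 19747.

83587925421

lcm(1573, 2197) = 1573·2197/gcd = 3455881/13 = 265837
lcm(265837, 2691) = 265837·2691/gcd = 715367367/13 = 55028259
lcm(55028259, 19747) = 55028259·19747/gcd = 1086643030473/13 = 83587925421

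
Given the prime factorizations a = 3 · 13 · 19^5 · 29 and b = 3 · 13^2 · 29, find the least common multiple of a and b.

36406083597

max exponent per prime: 3 · 13^2 · 19^5 · 29 = 36406083597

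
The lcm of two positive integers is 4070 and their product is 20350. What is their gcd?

5

gcd·lcm = product, so gcd = 20350/4070 = 5.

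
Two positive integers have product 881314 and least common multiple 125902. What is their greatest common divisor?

gcd·lcm = product, so gcd = 881314/125902 = 7.

7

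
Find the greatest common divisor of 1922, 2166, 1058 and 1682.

1922 = 2 · 31²; 2166 = 2 · 3 · 19²; 1058 = 2 · 23²; 1682 = 2 · 29²
gcd takes min exponent of each prime: 2 = 2

2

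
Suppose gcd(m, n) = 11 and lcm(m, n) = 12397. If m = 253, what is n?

Using mn = gcd(m,n)·lcm(m,n) = 11·12397 = 136367, we get n = 136367/253 = 539.

539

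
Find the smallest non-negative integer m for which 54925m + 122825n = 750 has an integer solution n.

2073

Euclid: 122825 = 2·54925 + 12975; 54925 = 4·12975 + 3025; 12975 = 4·3025 + 875; 3025 = 3·875 + 400; 875 = 2·400 + 75; 400 = 5·75 + 25; 75 = 3·25 + 0 → gcd = 25; 750 = 25·30.
Back-substitution yields 54925·(1543) + 122825·(-690) = 25, so one solution is m = 1543·30 = 46290, n = -690·30 = -20700.
Solutions in m differ by 122825/25 = 4913; the one in [0, 4913) is 46290 mod 4913 = 2073.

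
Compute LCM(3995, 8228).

1933580

gcd first: 8228 = 2·3995 + 238; 3995 = 16·238 + 187; 238 = 1·187 + 51; 187 = 3·51 + 34; 51 = 1·34 + 17; 34 = 2·17 + 0 → gcd = 17
lcm = 3995·8228/gcd = 32870860/17 = 1933580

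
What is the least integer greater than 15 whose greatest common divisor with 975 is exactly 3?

Multiples of 3 above 15: 3·6, 3·7, … . Need the cofactor coprime to 975/3 = 325.
Checking s = 6, 7, … the first with gcd(s, 325) = 1 is s = 6, giving 18.

18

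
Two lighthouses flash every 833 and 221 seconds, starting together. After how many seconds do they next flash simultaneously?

10829

gcd first: 833 = 3·221 + 170; 221 = 1·170 + 51; 170 = 3·51 + 17; 51 = 3·17 + 0 → gcd = 17
lcm = 833·221/gcd = 184093/17 = 10829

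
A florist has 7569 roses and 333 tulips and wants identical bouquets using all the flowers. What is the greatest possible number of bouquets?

9

7569 = 3² · 29²
333 = 3² · 37
Common: 3² = 9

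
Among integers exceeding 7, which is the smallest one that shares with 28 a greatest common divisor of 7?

21

Multiples of 7 above 7: 7·2, 7·3, … . Need the cofactor coprime to 28/7 = 4.
Checking s = 2, 3, … the first with gcd(s, 4) = 1 is s = 3, giving 21.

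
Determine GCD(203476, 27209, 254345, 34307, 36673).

203476 = 2² · 7 · 13² · 43; 27209 = 7 · 13² · 23; 254345 = 5 · 7 · 13² · 43; 34307 = 7 · 13² · 29; 36673 = 7 · 13² · 31
gcd takes min exponent of each prime: 7 · 13² = 1183

1183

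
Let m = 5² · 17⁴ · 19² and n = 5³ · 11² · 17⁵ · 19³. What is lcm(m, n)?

147299337340375

max exponent per prime: 5³ · 11² · 17⁵ · 19³ = 147299337340375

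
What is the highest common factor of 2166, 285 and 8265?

gcd(2166, 285): 2166 = 7·285 + 171; 285 = 1·171 + 114; 171 = 1·114 + 57; 114 = 2·57 + 0 → 57
gcd(57, 8265): 8265 = 145·57 + 0 → 57

57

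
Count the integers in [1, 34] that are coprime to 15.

15 = 3·5. Inclusion–exclusion on these primes:
34 − ⌊34/3⌋ − ⌊34/5⌋ + ⌊34/15⌋ = 19

19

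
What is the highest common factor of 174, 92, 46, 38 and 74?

gcd(174, 92): 174 = 1·92 + 82; 92 = 1·82 + 10; 82 = 8·10 + 2; 10 = 5·2 + 0 → 2
gcd(2, 46): 46 = 23·2 + 0 → 2
gcd(2, 38): 38 = 19·2 + 0 → 2
gcd(2, 74): 74 = 37·2 + 0 → 2

2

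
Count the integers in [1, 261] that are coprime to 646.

116

Prime factors of 646: 2, 17, 19. Count integers ≤ 261 divisible by none of them.
By inclusion–exclusion: 261 − ⌊261/2⌋ − ⌊261/17⌋ − ⌊261/19⌋ + ⌊261/34⌋ + ⌊261/38⌋ + ⌊261/323⌋ − ⌊261/646⌋ = 116.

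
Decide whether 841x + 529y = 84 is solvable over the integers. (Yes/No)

Yes

By Bézout, 841x + 529y = 84 has integer solutions iff gcd(841, 529) | 84.
Euclid: 841 = 1·529 + 312; 529 = 1·312 + 217; 312 = 1·217 + 95; 217 = 2·95 + 27; 95 = 3·27 + 14; 27 = 1·14 + 13; 14 = 1·13 + 1; 13 = 13·1 + 0. gcd = 1; 84 mod 1 = 0. Yes.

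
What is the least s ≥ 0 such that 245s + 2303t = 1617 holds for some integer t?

16

gcd(245, 2303) = 49 (Euclid: 2303 = 9·245 + 98; 245 = 2·98 + 49; 98 = 2·49 + 0), and 49 | 1617.
Extended Euclid: 245·(19) + 2303·(-2) = 49. Scale by 33: s₀ = 627.
General solution s = s₀ + 47k; reducing mod 47 gives s = 16 (and t = -1).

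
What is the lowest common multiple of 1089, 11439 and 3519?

lcm(1089, 11439) = 1089·11439/gcd = 12457071/9 = 1384119
lcm(1384119, 3519) = 1384119·3519/gcd = 4870714761/9 = 541190529

541190529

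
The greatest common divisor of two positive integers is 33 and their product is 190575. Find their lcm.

Since gcd(p,q)·lcm(p,q) = pq, lcm = 190575/33 = 5775.

5775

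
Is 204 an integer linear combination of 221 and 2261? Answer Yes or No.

By Bézout, 221m − 2261n = 204 has integer solutions iff gcd(221, 2261) | 204.
Euclid: 2261 = 10·221 + 51; 221 = 4·51 + 17; 51 = 3·17 + 0. gcd = 17; 204 mod 17 = 0. Yes.

Yes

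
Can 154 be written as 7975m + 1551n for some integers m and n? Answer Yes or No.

gcd(7975, 1551): 7975 = 5·1551 + 220; 1551 = 7·220 + 11; 220 = 20·11 + 0 → 11
11 divides 154, so a solution exists.

Yes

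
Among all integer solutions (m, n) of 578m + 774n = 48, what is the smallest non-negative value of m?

Reduce mod 774: 578m ≡ 48 (mod 774). With g = gcd(578, 774) = 2 dividing 48, divide through: 289m ≡ 24 (mod 387).
Since gcd(289, 387) = 1, m ≡ 24·(289)⁻¹ ≡ 213 (mod 387). Smallest non-negative: 213.

213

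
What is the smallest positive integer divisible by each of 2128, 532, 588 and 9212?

2100336

lcm(2128, 532) = 2128·532/gcd = 1132096/532 = 2128
lcm(2128, 588) = 2128·588/gcd = 1251264/28 = 44688
lcm(44688, 9212) = 44688·9212/gcd = 411665856/196 = 2100336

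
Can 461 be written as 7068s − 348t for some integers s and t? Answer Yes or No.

No

By Bézout, 7068s − 348t = 461 has integer solutions iff gcd(7068, 348) | 461.
Euclid: 7068 = 20·348 + 108; 348 = 3·108 + 24; 108 = 4·24 + 12; 24 = 2·12 + 0. gcd = 12; 461 mod 12 = 5. No.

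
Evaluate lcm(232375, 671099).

83887375

gcd first: 671099 = 2·232375 + 206349; 232375 = 1·206349 + 26026; 206349 = 7·26026 + 24167; 26026 = 1·24167 + 1859; 24167 = 13·1859 + 0 → gcd = 1859
lcm = 232375·671099/gcd = 155946630125/1859 = 83887375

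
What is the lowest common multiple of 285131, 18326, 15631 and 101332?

285131 = 7² · 11 · 23²; 18326 = 2 · 7² · 11 · 17; 15631 = 7² · 11 · 29; 101332 = 2² · 7² · 11 · 47
lcm takes max exponent of each prime: 2² · 7² · 11 · 17 · 23² · 29 · 47 = 26427081604

26427081604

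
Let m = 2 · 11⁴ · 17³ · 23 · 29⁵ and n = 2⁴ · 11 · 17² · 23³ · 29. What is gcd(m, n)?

4240786

min exponent per shared prime: 2 · 11 · 17² · 23 · 29 = 4240786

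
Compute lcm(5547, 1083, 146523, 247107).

5547 = 3 · 43²; 1083 = 3 · 19²; 146523 = 3 · 13² · 17²; 247107 = 3 · 7² · 41²
lcm takes max exponent of each prime: 3 · 7² · 13² · 17² · 19² · 41² · 43² = 8055893360339643

8055893360339643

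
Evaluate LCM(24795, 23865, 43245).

24795 = 3² · 5 · 19 · 29; 23865 = 3 · 5 · 37 · 43; 43245 = 3² · 5 · 31²
lcm takes max exponent of each prime: 3² · 5 · 19 · 29 · 31² · 37 · 43 = 37910340045

37910340045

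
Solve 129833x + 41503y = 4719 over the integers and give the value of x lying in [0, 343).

gcd(129833, 41503) = 121 (Euclid: 129833 = 3·41503 + 5324; 41503 = 7·5324 + 4235; 5324 = 1·4235 + 1089; 4235 = 3·1089 + 968; 1089 = 1·968 + 121; 968 = 8·121 + 0), and 121 | 4719.
Extended Euclid: 129833·(39) + 41503·(-122) = 121. Scale by 39: x₀ = 1521.
General solution x = x₀ + 343t; reducing mod 343 gives x = 149 (and y = -466).

149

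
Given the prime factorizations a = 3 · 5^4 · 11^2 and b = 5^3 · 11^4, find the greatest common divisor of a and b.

15125

min exponent per shared prime: 5^3 · 11^2 = 15125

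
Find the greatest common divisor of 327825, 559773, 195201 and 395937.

9

gcd(327825, 559773): 559773 = 1·327825 + 231948; 327825 = 1·231948 + 95877; 231948 = 2·95877 + 40194; 95877 = 2·40194 + 15489; 40194 = 2·15489 + 9216; 15489 = 1·9216 + 6273; 9216 = 1·6273 + 2943; 6273 = 2·2943 + 387; 2943 = 7·387 + 234; 387 = 1·234 + 153; 234 = 1·153 + 81; 153 = 1·81 + 72; 81 = 1·72 + 9; 72 = 8·9 + 0 → 9
gcd(9, 195201): 195201 = 21689·9 + 0 → 9
gcd(9, 395937): 395937 = 43993·9 + 0 → 9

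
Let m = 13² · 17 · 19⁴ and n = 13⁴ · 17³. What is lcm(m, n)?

max exponent per prime: 13⁴ · 17³ · 19⁴ = 18286667871953

18286667871953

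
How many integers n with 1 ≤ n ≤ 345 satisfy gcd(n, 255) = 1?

173

Prime factors of 255: 3, 5, 17. Count integers ≤ 345 divisible by none of them.
By inclusion–exclusion: 345 − ⌊345/3⌋ − ⌊345/5⌋ − ⌊345/17⌋ + ⌊345/15⌋ + ⌊345/51⌋ + ⌊345/85⌋ − ⌊345/255⌋ = 173.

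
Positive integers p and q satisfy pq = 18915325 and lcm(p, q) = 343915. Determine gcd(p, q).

55

gcd·lcm = product, so gcd = 18915325/343915 = 55.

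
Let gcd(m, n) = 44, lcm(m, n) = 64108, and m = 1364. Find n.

m·n = gcd·lcm = 44·64108 = 2820752, so n = 2820752/1364 = 2068.

2068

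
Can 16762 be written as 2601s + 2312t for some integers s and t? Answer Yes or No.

Yes

By Bézout, 2601s + 2312t = 16762 has integer solutions iff gcd(2601, 2312) | 16762.
Euclid: 2601 = 1·2312 + 289; 2312 = 8·289 + 0. gcd = 289; 16762 mod 289 = 0. Yes.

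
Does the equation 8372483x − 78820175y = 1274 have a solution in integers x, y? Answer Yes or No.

By Bézout, 8372483x − 78820175y = 1274 has integer solutions iff gcd(8372483, 78820175) | 1274.
Euclid: 78820175 = 9·8372483 + 3467828; 8372483 = 2·3467828 + 1436827; 3467828 = 2·1436827 + 594174; 1436827 = 2·594174 + 248479; 594174 = 2·248479 + 97216; 248479 = 2·97216 + 54047; 97216 = 1·54047 + 43169; 54047 = 1·43169 + 10878; 43169 = 3·10878 + 10535; 10878 = 1·10535 + 343; 10535 = 30·343 + 245; 343 = 1·245 + 98; 245 = 2·98 + 49; 98 = 2·49 + 0. gcd = 49; 1274 mod 49 = 0. Yes.

Yes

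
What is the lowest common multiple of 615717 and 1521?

104056173

gcd first: 615717 = 404·1521 + 1233; 1521 = 1·1233 + 288; 1233 = 4·288 + 81; 288 = 3·81 + 45; 81 = 1·45 + 36; 45 = 1·36 + 9; 36 = 4·9 + 0 → gcd = 9
lcm = 615717·1521/gcd = 936505557/9 = 104056173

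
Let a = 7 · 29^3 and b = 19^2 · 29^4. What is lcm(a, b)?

max exponent per prime: 7 · 19^2 · 29^4 = 1787299087

1787299087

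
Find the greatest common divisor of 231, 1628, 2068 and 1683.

11

231 = 3 · 7 · 11; 1628 = 2² · 11 · 37; 2068 = 2² · 11 · 47; 1683 = 3² · 11 · 17
gcd takes min exponent of each prime: 11 = 11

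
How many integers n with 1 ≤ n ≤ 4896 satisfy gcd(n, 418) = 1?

Prime factors of 418: 2, 11, 19. Count integers ≤ 4896 divisible by none of them.
By inclusion–exclusion: 4896 − ⌊4896/2⌋ − ⌊4896/11⌋ − ⌊4896/19⌋ + ⌊4896/22⌋ + ⌊4896/38⌋ + ⌊4896/209⌋ − ⌊4896/418⌋ = 2108.

2108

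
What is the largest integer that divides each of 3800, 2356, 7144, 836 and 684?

76

gcd(3800, 2356): 3800 = 1·2356 + 1444; 2356 = 1·1444 + 912; 1444 = 1·912 + 532; 912 = 1·532 + 380; 532 = 1·380 + 152; 380 = 2·152 + 76; 152 = 2·76 + 0 → 76
gcd(76, 7144): 7144 = 94·76 + 0 → 76
gcd(76, 836): 836 = 11·76 + 0 → 76
gcd(76, 684): 684 = 9·76 + 0 → 76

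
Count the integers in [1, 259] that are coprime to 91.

91 = 7·13. Inclusion–exclusion on these primes:
259 − ⌊259/7⌋ − ⌊259/13⌋ + ⌊259/91⌋ = 205

205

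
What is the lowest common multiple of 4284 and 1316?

201348

4284 = 2² · 3² · 7 · 17; 1316 = 2² · 7 · 47
max exponents: 2² · 3² · 7 · 17 · 47 = 201348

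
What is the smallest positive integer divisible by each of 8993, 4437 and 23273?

3213279837

8993 = 17 · 23²; 4437 = 3² · 17 · 29; 23273 = 17 · 37²
lcm takes max exponent of each prime: 3² · 17 · 23² · 29 · 37² = 3213279837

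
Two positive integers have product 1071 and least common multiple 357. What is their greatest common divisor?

3

From gcd × lcm = mn: gcd = 1071 / 357 = 3.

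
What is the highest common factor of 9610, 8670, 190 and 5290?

9610 = 2 · 5 · 31²; 8670 = 2 · 3 · 5 · 17²; 190 = 2 · 5 · 19; 5290 = 2 · 5 · 23²
gcd takes min exponent of each prime: 2 · 5 = 10

10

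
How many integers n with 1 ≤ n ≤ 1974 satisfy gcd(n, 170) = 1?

744

170 = 2·5·17. Inclusion–exclusion on these primes:
1974 − ⌊1974/2⌋ − ⌊1974/5⌋ − ⌊1974/17⌋ + ⌊1974/10⌋ + ⌊1974/34⌋ + ⌊1974/85⌋ − ⌊1974/170⌋ = 744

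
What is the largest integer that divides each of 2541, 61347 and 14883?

gcd(2541, 61347): 61347 = 24·2541 + 363; 2541 = 7·363 + 0 → 363
gcd(363, 14883): 14883 = 41·363 + 0 → 363

363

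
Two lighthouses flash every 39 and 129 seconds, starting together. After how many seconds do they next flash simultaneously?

1677

39 = 3 · 13; 129 = 3 · 43
max exponents: 3 · 13 · 43 = 1677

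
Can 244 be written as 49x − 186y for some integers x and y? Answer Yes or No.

By Bézout, 49x − 186y = 244 has integer solutions iff gcd(49, 186) | 244.
Euclid: 186 = 3·49 + 39; 49 = 1·39 + 10; 39 = 3·10 + 9; 10 = 1·9 + 1; 9 = 9·1 + 0. gcd = 1; 244 mod 1 = 0. Yes.

Yes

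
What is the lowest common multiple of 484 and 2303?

484 = 2² · 11²; 2303 = 7² · 47
max exponents: 2² · 7² · 11² · 47 = 1114652

1114652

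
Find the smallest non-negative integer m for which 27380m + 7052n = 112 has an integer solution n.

gcd(27380, 7052) = 4 (Euclid: 27380 = 3·7052 + 6224; 7052 = 1·6224 + 828; 6224 = 7·828 + 428; 828 = 1·428 + 400; 428 = 1·400 + 28; 400 = 14·28 + 8; 28 = 3·8 + 4; 8 = 2·4 + 0), and 4 | 112.
Extended Euclid: 27380·(758) + 7052·(-2943) = 4. Scale by 28: m₀ = 21224.
General solution m = m₀ + 1763t; reducing mod 1763 gives m = 68 (and n = -264).

68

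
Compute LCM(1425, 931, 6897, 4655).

8448825

1425 = 3 · 5² · 19; 931 = 7² · 19; 6897 = 3 · 11² · 19; 4655 = 5 · 7² · 19
lcm takes max exponent of each prime: 3 · 5² · 7² · 11² · 19 = 8448825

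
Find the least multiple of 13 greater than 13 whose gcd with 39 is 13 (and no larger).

26

gcd(a, 39) = 13 forces 13 | a; write a = 13s. Then gcd(13s, 13·3) = 13·gcd(s, 3), so need gcd(s, 3) = 1.
13s > 13 gives s ≥ 2. The least s ≥ 2 coprime to 3 is 2, so a = 13·2 = 26.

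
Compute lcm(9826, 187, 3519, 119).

9826 = 2 · 17³; 187 = 11 · 17; 3519 = 3² · 17 · 23; 119 = 7 · 17
lcm takes max exponent of each prime: 2 · 3² · 7 · 11 · 17³ · 23 = 156616614

156616614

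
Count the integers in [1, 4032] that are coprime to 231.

Prime factors of 231: 3, 7, 11. Count integers ≤ 4032 divisible by none of them.
By inclusion–exclusion: 4032 − ⌊4032/3⌋ − ⌊4032/7⌋ − ⌊4032/11⌋ + ⌊4032/21⌋ + ⌊4032/33⌋ + ⌊4032/77⌋ − ⌊4032/231⌋ = 2095.

2095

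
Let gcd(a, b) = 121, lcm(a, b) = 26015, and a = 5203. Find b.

a·b = gcd·lcm = 121·26015 = 3147815, so b = 3147815/5203 = 605.

605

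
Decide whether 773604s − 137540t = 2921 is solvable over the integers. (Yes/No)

No

gcd(773604, 137540): 773604 = 5·137540 + 85904; 137540 = 1·85904 + 51636; 85904 = 1·51636 + 34268; 51636 = 1·34268 + 17368; 34268 = 1·17368 + 16900; 17368 = 1·16900 + 468; 16900 = 36·468 + 52; 468 = 9·52 + 0 → 52
52 does not divide 2921, so a solution does not exist.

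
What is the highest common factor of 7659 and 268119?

9

7659 = 3² · 23 · 37
268119 = 3² · 31³
Common: 3² = 9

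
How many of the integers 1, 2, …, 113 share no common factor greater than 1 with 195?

Prime factors of 195: 3, 5, 13. Count integers ≤ 113 divisible by none of them.
By inclusion–exclusion: 113 − ⌊113/3⌋ − ⌊113/5⌋ − ⌊113/13⌋ + ⌊113/15⌋ + ⌊113/39⌋ + ⌊113/65⌋ − ⌊113/195⌋ = 56.

56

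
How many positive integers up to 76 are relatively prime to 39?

39 = 3·13. Inclusion–exclusion on these primes:
76 − ⌊76/3⌋ − ⌊76/13⌋ + ⌊76/39⌋ = 47

47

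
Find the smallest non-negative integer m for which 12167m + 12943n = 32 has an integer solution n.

Euclid: 12943 = 1·12167 + 776; 12167 = 15·776 + 527; 776 = 1·527 + 249; 527 = 2·249 + 29; 249 = 8·29 + 17; 29 = 1·17 + 12; 17 = 1·12 + 5; 12 = 2·5 + 2; 5 = 2·2 + 1; 2 = 2·1 + 0 → gcd = 1; 32 = 1·32.
Back-substitution yields 12167·(-5354) + 12943·(5033) = 1, so one solution is m = -5354·32 = -171328, n = 5033·32 = 161056.
Solutions in m differ by 12943/1 = 12943; the one in [0, 12943) is -171328 mod 12943 = 9874.

9874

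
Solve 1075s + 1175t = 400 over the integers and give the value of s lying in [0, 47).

Euclid: 1175 = 1·1075 + 100; 1075 = 10·100 + 75; 100 = 1·75 + 25; 75 = 3·25 + 0 → gcd = 25; 400 = 25·16.
Back-substitution yields 1075·(-12) + 1175·(11) = 25, so one solution is s = -12·16 = -192, t = 11·16 = 176.
Solutions in s differ by 1175/25 = 47; the one in [0, 47) is -192 mod 47 = 43.

43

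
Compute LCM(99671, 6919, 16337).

lcm(99671, 6919) = 99671·6919/gcd = 689623649/187 = 3687827
lcm(3687827, 16337) = 3687827·16337/gcd = 60248029699/17 = 3544001747

3544001747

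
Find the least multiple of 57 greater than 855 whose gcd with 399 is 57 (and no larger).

912

Multiples of 57 above 855: 57·16, 57·17, … . Need the cofactor coprime to 399/57 = 7.
Checking s = 16, 17, … the first with gcd(s, 7) = 1 is s = 16, giving 912.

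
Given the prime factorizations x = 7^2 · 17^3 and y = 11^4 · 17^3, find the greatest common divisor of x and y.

min exponent per shared prime: 17^3 = 4913

4913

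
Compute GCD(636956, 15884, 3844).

4

gcd(636956, 15884): 636956 = 40·15884 + 1596; 15884 = 9·1596 + 1520; 1596 = 1·1520 + 76; 1520 = 20·76 + 0 → 76
gcd(76, 3844): 3844 = 50·76 + 44; 76 = 1·44 + 32; 44 = 1·32 + 12; 32 = 2·12 + 8; 12 = 1·8 + 4; 8 = 2·4 + 0 → 4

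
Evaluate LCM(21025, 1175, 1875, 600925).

1781457185625

21025 = 5² · 29²; 1175 = 5² · 47; 1875 = 3 · 5⁴; 600925 = 5² · 13 · 43²
lcm takes max exponent of each prime: 3 · 5⁴ · 13 · 29² · 43² · 47 = 1781457185625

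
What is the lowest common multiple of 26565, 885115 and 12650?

610729350

26565 = 3 · 5 · 7 · 11 · 23; 885115 = 5 · 7 · 11³ · 19; 12650 = 2 · 5² · 11 · 23
lcm takes max exponent of each prime: 2 · 3 · 5² · 7 · 11³ · 19 · 23 = 610729350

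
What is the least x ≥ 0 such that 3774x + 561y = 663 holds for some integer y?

3

gcd(3774, 561) = 51 (Euclid: 3774 = 6·561 + 408; 561 = 1·408 + 153; 408 = 2·153 + 102; 153 = 1·102 + 51; 102 = 2·51 + 0), and 51 | 663.
Extended Euclid: 3774·(-4) + 561·(27) = 51. Scale by 13: x₀ = -52.
General solution x = x₀ + 11t; reducing mod 11 gives x = 3 (and y = -19).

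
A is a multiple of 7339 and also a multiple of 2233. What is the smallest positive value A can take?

16387987

7339 = 41 · 179; 2233 = 7 · 11 · 29
max exponents: 7 · 11 · 29 · 41 · 179 = 16387987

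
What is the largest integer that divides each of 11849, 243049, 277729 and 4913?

gcd(11849, 243049): 243049 = 20·11849 + 6069; 11849 = 1·6069 + 5780; 6069 = 1·5780 + 289; 5780 = 20·289 + 0 → 289
gcd(289, 277729): 277729 = 961·289 + 0 → 289
gcd(289, 4913): 4913 = 17·289 + 0 → 289

289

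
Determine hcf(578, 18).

578 = 2 · 17²
18 = 2 · 3²
Common: 2 = 2

2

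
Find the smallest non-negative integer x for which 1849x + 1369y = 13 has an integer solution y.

579

gcd(1849, 1369) = 1 (Euclid: 1849 = 1·1369 + 480; 1369 = 2·480 + 409; 480 = 1·409 + 71; 409 = 5·71 + 54; 71 = 1·54 + 17; 54 = 3·17 + 3; 17 = 5·3 + 2; 3 = 1·2 + 1; 2 = 2·1 + 0), and 1 | 13.
Extended Euclid: 1849·(-482) + 1369·(651) = 1. Scale by 13: x₀ = -6266.
General solution x = x₀ + 1369t; reducing mod 1369 gives x = 579 (and y = -782).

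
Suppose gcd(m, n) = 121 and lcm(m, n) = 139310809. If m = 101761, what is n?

m·n = gcd·lcm = 121·139310809 = 16856607889, so n = 16856607889/101761 = 165649.

165649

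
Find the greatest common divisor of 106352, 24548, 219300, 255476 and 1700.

68

gcd(106352, 24548): 106352 = 4·24548 + 8160; 24548 = 3·8160 + 68; 8160 = 120·68 + 0 → 68
gcd(68, 219300): 219300 = 3225·68 + 0 → 68
gcd(68, 255476): 255476 = 3757·68 + 0 → 68
gcd(68, 1700): 1700 = 25·68 + 0 → 68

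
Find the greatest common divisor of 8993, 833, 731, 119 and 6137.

8993 = 17 · 23²; 833 = 7² · 17; 731 = 17 · 43; 119 = 7 · 17; 6137 = 17 · 19²
gcd takes min exponent of each prime: 17 = 17

17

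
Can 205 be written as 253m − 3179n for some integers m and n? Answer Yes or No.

No

By Bézout, 253m − 3179n = 205 has integer solutions iff gcd(253, 3179) | 205.
Euclid: 3179 = 12·253 + 143; 253 = 1·143 + 110; 143 = 1·110 + 33; 110 = 3·33 + 11; 33 = 3·11 + 0. gcd = 11; 205 mod 11 = 7. No.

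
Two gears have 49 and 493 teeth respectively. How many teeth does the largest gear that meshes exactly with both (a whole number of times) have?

Euclid: 493 = 10·49 + 3; 49 = 16·3 + 1; 3 = 3·1 + 0. Last nonzero remainder: 1.

1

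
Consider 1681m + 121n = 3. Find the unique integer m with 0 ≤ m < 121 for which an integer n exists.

gcd(1681, 121) = 1 (Euclid: 1681 = 13·121 + 108; 121 = 1·108 + 13; 108 = 8·13 + 4; 13 = 3·4 + 1; 4 = 4·1 + 0), and 1 | 3.
Extended Euclid: 1681·(-28) + 121·(389) = 1. Scale by 3: m₀ = -84.
General solution m = m₀ + 121t; reducing mod 121 gives m = 37 (and n = -514).

37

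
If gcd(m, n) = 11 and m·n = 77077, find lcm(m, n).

For any two positive integers, gcd × lcm equals their product. Hence lcm = 77077 / 11 = 7007.

7007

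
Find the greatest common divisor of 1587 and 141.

3

Euclid: 1587 = 11·141 + 36; 141 = 3·36 + 33; 36 = 1·33 + 3; 33 = 11·3 + 0. Last nonzero remainder: 3.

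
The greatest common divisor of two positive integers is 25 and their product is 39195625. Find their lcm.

gcd·lcm = product, so lcm = 39195625/25 = 1567825.

1567825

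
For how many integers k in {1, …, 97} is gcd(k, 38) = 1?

Prime factors of 38: 2, 19. Count integers ≤ 97 divisible by none of them.
By inclusion–exclusion: 97 − ⌊97/2⌋ − ⌊97/19⌋ + ⌊97/38⌋ = 46.

46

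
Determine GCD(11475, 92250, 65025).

225

gcd(11475, 92250): 92250 = 8·11475 + 450; 11475 = 25·450 + 225; 450 = 2·225 + 0 → 225
gcd(225, 65025): 65025 = 289·225 + 0 → 225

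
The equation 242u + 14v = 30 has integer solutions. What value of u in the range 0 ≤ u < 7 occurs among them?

gcd(242, 14) = 2 (Euclid: 242 = 17·14 + 4; 14 = 3·4 + 2; 4 = 2·2 + 0), and 2 | 30.
Extended Euclid: 242·(-3) + 14·(52) = 2. Scale by 15: u₀ = -45.
General solution u = u₀ + 7t; reducing mod 7 gives u = 4 (and v = -67).

4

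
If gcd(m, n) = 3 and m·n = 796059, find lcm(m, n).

Since gcd(m,n)·lcm(m,n) = mn, lcm = 796059/3 = 265353.

265353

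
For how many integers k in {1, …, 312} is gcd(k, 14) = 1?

Prime factors of 14: 2, 7. Count integers ≤ 312 divisible by none of them.
By inclusion–exclusion: 312 − ⌊312/2⌋ − ⌊312/7⌋ + ⌊312/14⌋ = 134.

134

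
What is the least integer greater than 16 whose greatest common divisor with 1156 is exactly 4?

20

1156 = 4·289. Any x with gcd(x, 1156) = 4 is a multiple of 4, say 4s, with s coprime to 289.
Need s > 16/4, so s ≥ 5. First s ≥ 5 with gcd(s, 289) = 1 is s = 5. Thus x = 4·5 = 20.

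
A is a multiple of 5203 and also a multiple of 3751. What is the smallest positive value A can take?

gcd first: 5203 = 1·3751 + 1452; 3751 = 2·1452 + 847; 1452 = 1·847 + 605; 847 = 1·605 + 242; 605 = 2·242 + 121; 242 = 2·121 + 0 → gcd = 121
lcm = 5203·3751/gcd = 19516453/121 = 161293

161293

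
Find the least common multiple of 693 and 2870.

284130

gcd first: 2870 = 4·693 + 98; 693 = 7·98 + 7; 98 = 14·7 + 0 → gcd = 7
lcm = 693·2870/gcd = 1988910/7 = 284130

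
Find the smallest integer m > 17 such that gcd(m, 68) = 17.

51

gcd(m, 68) = 17 forces 17 | m; write m = 17s. Then gcd(17s, 17·4) = 17·gcd(s, 4), so need gcd(s, 4) = 1.
17s > 17 gives s ≥ 2. The least s ≥ 2 coprime to 4 is 3, so m = 17·3 = 51.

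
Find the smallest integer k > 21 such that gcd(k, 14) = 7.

35

14 = 7·2. Any k with gcd(k, 14) = 7 is a multiple of 7, say 7s, with s coprime to 2.
Need s > 21/7, so s ≥ 4. First s ≥ 4 with gcd(s, 2) = 1 is s = 5. Thus k = 7·5 = 35.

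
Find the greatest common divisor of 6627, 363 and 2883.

3

6627 = 3 · 47²; 363 = 3 · 11²; 2883 = 3 · 31²
gcd takes min exponent of each prime: 3 = 3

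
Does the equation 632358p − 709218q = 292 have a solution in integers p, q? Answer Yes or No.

No

gcd(632358, 709218): 709218 = 1·632358 + 76860; 632358 = 8·76860 + 17478; 76860 = 4·17478 + 6948; 17478 = 2·6948 + 3582; 6948 = 1·3582 + 3366; 3582 = 1·3366 + 216; 3366 = 15·216 + 126; 216 = 1·126 + 90; 126 = 1·90 + 36; 90 = 2·36 + 18; 36 = 2·18 + 0 → 18
18 does not divide 292, so a solution does not exist.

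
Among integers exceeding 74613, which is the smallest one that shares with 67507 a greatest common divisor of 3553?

78166

gcd(k, 67507) = 3553 forces 3553 | k; write k = 3553s. Then gcd(3553s, 3553·19) = 3553·gcd(s, 19), so need gcd(s, 19) = 1.
3553s > 74613 gives s ≥ 22. The least s ≥ 22 coprime to 19 is 22, so k = 3553·22 = 78166.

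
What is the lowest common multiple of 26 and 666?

gcd first: 666 = 25·26 + 16; 26 = 1·16 + 10; 16 = 1·10 + 6; 10 = 1·6 + 4; 6 = 1·4 + 2; 4 = 2·2 + 0 → gcd = 2
lcm = 26·666/gcd = 17316/2 = 8658

8658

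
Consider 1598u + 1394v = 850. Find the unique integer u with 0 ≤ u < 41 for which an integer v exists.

Euclid: 1598 = 1·1394 + 204; 1394 = 6·204 + 170; 204 = 1·170 + 34; 170 = 5·34 + 0 → gcd = 34; 850 = 34·25.
Back-substitution yields 1598·(7) + 1394·(-8) = 34, so one solution is u = 7·25 = 175, v = -8·25 = -200.
Solutions in u differ by 1394/34 = 41; the one in [0, 41) is 175 mod 41 = 11.

11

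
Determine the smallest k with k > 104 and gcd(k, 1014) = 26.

gcd(k, 1014) = 26 forces 26 | k; write k = 26s. Then gcd(26s, 26·39) = 26·gcd(s, 39), so need gcd(s, 39) = 1.
26s > 104 gives s ≥ 5. The least s ≥ 5 coprime to 39 is 5, so k = 26·5 = 130.

130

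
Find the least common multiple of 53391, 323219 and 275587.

28140833719167

53391 = 3 · 13 · 37²; 323219 = 13 · 23² · 47; 275587 = 13 · 17 · 29 · 43
lcm takes max exponent of each prime: 3 · 13 · 17 · 23² · 29 · 37² · 43 · 47 = 28140833719167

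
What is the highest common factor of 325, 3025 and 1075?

25

gcd(325, 3025): 3025 = 9·325 + 100; 325 = 3·100 + 25; 100 = 4·25 + 0 → 25
gcd(25, 1075): 1075 = 43·25 + 0 → 25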